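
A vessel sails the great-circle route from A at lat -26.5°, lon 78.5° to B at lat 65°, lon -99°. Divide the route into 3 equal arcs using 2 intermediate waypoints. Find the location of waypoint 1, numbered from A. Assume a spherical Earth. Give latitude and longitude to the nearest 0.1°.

Write both endpoints as unit vectors p₁, p₂ with components (cos φ cos λ, cos φ sin λ, sin φ).
The central angle between the endpoints is δ = arccos(p₁·p₂) ≈ 2.469 rad (141.5°).
Interpolate at f = 1/3 with slerp weights a = sin((1−f)δ)/sin δ ≈ 1.601, b = sin(fδ)/sin δ ≈ 1.177.
p = a·p₁ + b·p₂ ≈ (0.208, 0.912, 0.352); φ = arcsin(p_z) ≈ 20.64°, λ = atan2(p_y, p_x) ≈ 77.17°.

≈ lat 20.6°, lon 77.2°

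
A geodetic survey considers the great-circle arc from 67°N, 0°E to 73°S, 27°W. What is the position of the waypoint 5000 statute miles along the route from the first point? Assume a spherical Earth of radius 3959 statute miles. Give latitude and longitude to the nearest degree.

≈ 5°S, 12°W

From cos δ = sin φ₁ sin φ₂ + cos φ₁ cos φ₂ cos Δλ, the central angle is δ ≈ 2.463 rad (141.1°). The total great-circle distance is δ·R ≈ 2.463 × 3959 ≈ 9751 mi, so the target fraction is f = 5000/9751 ≈ 0.513.
Interpolate at f ≈ 0.513 with slerp weights a = sin((1−f)δ)/sin δ ≈ 1.485, b = sin(fδ)/sin δ ≈ 1.518.
p = a·p₁ + b·p₂ ≈ (0.976, -0.202, -0.085); φ = arcsin(p_z) ≈ -4.88°, λ = atan2(p_y, p_x) ≈ -11.67°.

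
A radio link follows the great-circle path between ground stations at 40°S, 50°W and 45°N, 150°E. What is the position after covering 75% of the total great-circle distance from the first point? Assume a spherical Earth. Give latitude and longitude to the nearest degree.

≈ 39°N, 154°W

Convert each endpoint to a unit vector on the sphere (x = cos φ cos λ, y = cos φ sin λ, z = sin φ).
The central angle between the endpoints is δ = arccos(p₁·p₂) ≈ 2.871 rad (164.5°).
Interpolate at f = 0.75 with slerp weights a = sin((1−f)δ)/sin δ ≈ 2.457, b = sin(fδ)/sin δ ≈ 3.121.
p = a·p₁ + b·p₂ ≈ (-0.701, -0.339, 0.627); φ = arcsin(p_z) ≈ 38.86°, λ = atan2(p_y, p_x) ≈ -154.23°.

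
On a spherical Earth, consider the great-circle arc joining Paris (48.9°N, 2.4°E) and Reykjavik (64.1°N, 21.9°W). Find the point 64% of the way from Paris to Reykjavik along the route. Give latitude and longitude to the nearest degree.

≈ 59°N, 11°W

Convert each endpoint to a unit vector on the sphere (x = cos φ cos λ, y = cos φ sin λ, z = sin φ).
The central angle between the endpoints is δ = arccos(p₁·p₂) ≈ 0.349 rad (20.0°).
Interpolate at f = 0.64 with slerp weights a = sin((1−f)δ)/sin δ ≈ 0.366, b = sin(fδ)/sin δ ≈ 0.648.
p = a·p₁ + b·p₂ ≈ (0.503, -0.095, 0.859); φ = arcsin(p_z) ≈ 59.19°, λ = atan2(p_y, p_x) ≈ -10.74°.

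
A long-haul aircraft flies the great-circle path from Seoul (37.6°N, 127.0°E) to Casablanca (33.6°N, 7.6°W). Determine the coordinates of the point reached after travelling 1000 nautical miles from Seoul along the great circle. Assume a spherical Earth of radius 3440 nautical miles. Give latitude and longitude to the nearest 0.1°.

From cos δ = sin φ₁ sin φ₂ + cos φ₁ cos φ₂ cos Δλ, the central angle is δ ≈ 1.697 rad (97.2°). The total great-circle distance is δ·R ≈ 1.697 × 3440 ≈ 5837 nmi, so the target fraction is f = 1000/5837 ≈ 0.171.
Interpolate at f ≈ 0.171 with slerp weights a = sin((1−f)δ)/sin δ ≈ 0.994, b = sin(fδ)/sin δ ≈ 0.289.
p = a·p₁ + b·p₂ ≈ (-0.236, 0.597, 0.767); φ = arcsin(p_z) ≈ 50.05°, λ = atan2(p_y, p_x) ≈ 111.52°.

≈ 50.0°N, 111.5°E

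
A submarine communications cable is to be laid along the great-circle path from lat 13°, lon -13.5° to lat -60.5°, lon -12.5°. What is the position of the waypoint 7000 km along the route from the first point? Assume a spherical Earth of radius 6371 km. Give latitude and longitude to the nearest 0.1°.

Write both endpoints as unit vectors p₁, p₂ with components (cos φ cos λ, cos φ sin λ, sin φ).
The central angle between the endpoints is δ = arccos(p₁·p₂) ≈ 1.283 rad (73.5°). The total great-circle distance is δ·R ≈ 1.283 × 6371 ≈ 8173 km, so the target fraction is f = 7000/8173 ≈ 0.856.
Interpolate at f ≈ 0.856 with slerp weights a = sin((1−f)δ)/sin δ ≈ 0.191, b = sin(fδ)/sin δ ≈ 0.929.
p = a·p₁ + b·p₂ ≈ (0.628, -0.142, -0.765); φ = arcsin(p_z) ≈ -49.95°, λ = atan2(p_y, p_x) ≈ -12.79°.

≈ lat -49.9°, lon -12.8°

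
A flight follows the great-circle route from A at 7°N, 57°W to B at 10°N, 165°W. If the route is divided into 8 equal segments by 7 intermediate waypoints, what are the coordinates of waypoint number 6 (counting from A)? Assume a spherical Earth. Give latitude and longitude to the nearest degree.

≈ 14°N, 138°W

Convert each endpoint to a unit vector on the sphere (x = cos φ cos λ, y = cos φ sin λ, z = sin φ).
The central angle between the endpoints is δ = arccos(p₁·p₂) ≈ 1.856 rad (106.3°).
Interpolate at f = 6/8 with slerp weights a = sin((1−f)δ)/sin δ ≈ 0.466, b = sin(fδ)/sin δ ≈ 1.025.
p = a·p₁ + b·p₂ ≈ (-0.723, -0.649, 0.235); φ = arcsin(p_z) ≈ 13.58°, λ = atan2(p_y, p_x) ≈ -138.08°.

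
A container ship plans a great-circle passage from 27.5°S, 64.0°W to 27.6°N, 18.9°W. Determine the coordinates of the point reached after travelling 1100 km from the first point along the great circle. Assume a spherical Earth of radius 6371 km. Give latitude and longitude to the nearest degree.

≈ 20°S, 57°W

Write both endpoints as unit vectors p₁, p₂ with components (cos φ cos λ, cos φ sin λ, sin φ).
The central angle between the endpoints is δ = arccos(p₁·p₂) ≈ 1.223 rad (70.1°). The total great-circle distance is δ·R ≈ 1.223 × 6371 ≈ 7791 km, so the target fraction is f = 1100/7791 ≈ 0.141.
Interpolate at f ≈ 0.141 with slerp weights a = sin((1−f)δ)/sin δ ≈ 0.923, b = sin(fδ)/sin δ ≈ 0.183.
p = a·p₁ + b·p₂ ≈ (0.512, -0.788, -0.341); φ = arcsin(p_z) ≈ -19.96°, λ = atan2(p_y, p_x) ≈ -56.99°.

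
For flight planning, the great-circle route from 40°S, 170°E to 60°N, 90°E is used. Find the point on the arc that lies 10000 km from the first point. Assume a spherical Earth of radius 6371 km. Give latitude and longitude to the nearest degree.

≈ 39°N, 123°E

The haversine formula gives a central angle δ ≈ 2.083 rad (119.4°) between the endpoints. The total great-circle distance is δ·R ≈ 2.083 × 6371 ≈ 13271 km, so the target fraction is f = 10000/13271 ≈ 0.754.
Interpolate at f ≈ 0.754 with slerp weights a = sin((1−f)δ)/sin δ ≈ 0.564, b = sin(fδ)/sin δ ≈ 1.147.
p = a·p₁ + b·p₂ ≈ (-0.425, 0.649, 0.631); φ = arcsin(p_z) ≈ 39.15°, λ = atan2(p_y, p_x) ≈ 123.24°.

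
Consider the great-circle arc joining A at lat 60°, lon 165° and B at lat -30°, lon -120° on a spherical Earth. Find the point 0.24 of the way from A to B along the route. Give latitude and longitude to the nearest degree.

Write both endpoints as unit vectors p₁, p₂ with components (cos φ cos λ, cos φ sin λ, sin φ).
The central angle between the endpoints is δ = arccos(p₁·p₂) ≈ 1.898 rad (108.7°).
Interpolate at f = 0.24 with slerp weights a = sin((1−f)δ)/sin δ ≈ 1.047, b = sin(fδ)/sin δ ≈ 0.464.
p = a·p₁ + b·p₂ ≈ (-0.707, -0.213, 0.675); φ = arcsin(p_z) ≈ 42.43°, λ = atan2(p_y, p_x) ≈ -163.25°.

≈ lat 42°, lon -163°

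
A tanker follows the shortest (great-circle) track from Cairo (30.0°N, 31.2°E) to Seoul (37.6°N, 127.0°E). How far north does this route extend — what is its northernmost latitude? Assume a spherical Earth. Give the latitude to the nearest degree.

≈ 45°N

The great circle lies in the plane with unit normal n̂ = (p₁ × p₂)/|p₁ × p₂|.
Here n̂_z ≈ +0.702; the vertex latitude is φ_max = arccos|n̂_z| ≈ 45.4°.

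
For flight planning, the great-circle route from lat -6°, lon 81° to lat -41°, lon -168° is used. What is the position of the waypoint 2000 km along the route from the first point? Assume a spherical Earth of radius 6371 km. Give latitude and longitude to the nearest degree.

≈ lat -18°, lon 95°

Write both endpoints as unit vectors p₁, p₂ with components (cos φ cos λ, cos φ sin λ, sin φ).
The central angle between the endpoints is δ = arccos(p₁·p₂) ≈ 1.773 rad (101.6°). The total great-circle distance is δ·R ≈ 1.773 × 6371 ≈ 11293 km, so the target fraction is f = 2000/11293 ≈ 0.177.
Interpolate at f ≈ 0.177 with slerp weights a = sin((1−f)δ)/sin δ ≈ 1.014, b = sin(fδ)/sin δ ≈ 0.315.
p = a·p₁ + b·p₂ ≈ (-0.075, 0.947, -0.313); φ = arcsin(p_z) ≈ -18.23°, λ = atan2(p_y, p_x) ≈ 94.52°.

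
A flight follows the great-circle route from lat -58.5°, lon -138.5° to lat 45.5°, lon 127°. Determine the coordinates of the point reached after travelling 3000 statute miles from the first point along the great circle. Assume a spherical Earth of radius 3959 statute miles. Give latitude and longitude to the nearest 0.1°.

Write both endpoints as unit vectors p₁, p₂ with components (cos φ cos λ, cos φ sin λ, sin φ).
The central angle between the endpoints is δ = arccos(p₁·p₂) ≈ 2.261 rad (129.6°). The total great-circle distance is δ·R ≈ 2.261 × 3959 ≈ 8952 mi, so the target fraction is f = 3000/8952 ≈ 0.335.
Interpolate at f ≈ 0.335 with slerp weights a = sin((1−f)δ)/sin δ ≈ 1.294, b = sin(fδ)/sin δ ≈ 0.891.
p = a·p₁ + b·p₂ ≈ (-0.882, 0.051, -0.468); φ = arcsin(p_z) ≈ -27.88°, λ = atan2(p_y, p_x) ≈ 176.69°.

≈ lat -27.9°, lon 176.7°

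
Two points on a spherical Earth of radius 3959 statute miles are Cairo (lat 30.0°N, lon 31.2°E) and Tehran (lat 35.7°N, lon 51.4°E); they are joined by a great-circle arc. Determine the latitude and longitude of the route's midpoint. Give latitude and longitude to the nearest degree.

≈ lat 33°N, lon 41°E

From cos δ = sin φ₁ sin φ₂ + cos φ₁ cos φ₂ cos Δλ, the central angle is δ ≈ 0.312 rad (17.9°).
Interpolate at f = 1/2 with slerp weights a = sin((1−f)δ)/sin δ ≈ 0.506, b = sin(fδ)/sin δ ≈ 0.506.
p = a·p₁ + b·p₂ ≈ (0.631, 0.548, 0.548); φ = arcsin(p_z) ≈ 33.26°, λ = atan2(p_y, p_x) ≈ 40.97°.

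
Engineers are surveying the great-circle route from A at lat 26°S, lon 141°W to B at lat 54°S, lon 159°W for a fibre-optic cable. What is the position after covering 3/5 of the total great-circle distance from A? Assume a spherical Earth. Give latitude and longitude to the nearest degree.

The haversine formula gives a central angle δ ≈ 0.541 rad (31.0°) between the endpoints.
Interpolate at f = 3/5 with slerp weights a = sin((1−f)δ)/sin δ ≈ 0.417, b = sin(fδ)/sin δ ≈ 0.619.
p = a·p₁ + b·p₂ ≈ (-0.631, -0.366, -0.684); φ = arcsin(p_z) ≈ -43.14°, λ = atan2(p_y, p_x) ≈ -149.87°.

≈ lat 43°S, lon 150°W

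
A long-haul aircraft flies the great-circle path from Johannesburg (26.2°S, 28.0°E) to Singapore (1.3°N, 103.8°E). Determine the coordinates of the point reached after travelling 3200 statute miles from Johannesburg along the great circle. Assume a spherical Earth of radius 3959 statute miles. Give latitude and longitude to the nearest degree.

≈ (13°S, 75°E)

Write both endpoints as unit vectors p₁, p₂ with components (cos φ cos λ, cos φ sin λ, sin φ).
The central angle between the endpoints is δ = arccos(p₁·p₂) ≈ 1.359 rad (77.9°). The total great-circle distance is δ·R ≈ 1.359 × 3959 ≈ 5381 mi, so the target fraction is f = 3200/5381 ≈ 0.595.
Interpolate at f ≈ 0.595 with slerp weights a = sin((1−f)δ)/sin δ ≈ 0.535, b = sin(fδ)/sin δ ≈ 0.740.
p = a·p₁ + b·p₂ ≈ (0.248, 0.944, -0.220); φ = arcsin(p_z) ≈ -12.69°, λ = atan2(p_y, p_x) ≈ 75.29°.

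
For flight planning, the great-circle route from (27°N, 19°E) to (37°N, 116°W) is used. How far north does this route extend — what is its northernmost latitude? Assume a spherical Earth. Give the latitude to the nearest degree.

The great circle lies in the plane with unit normal n̂ = (p₁ × p₂)/|p₁ × p₂|.
Here n̂_z ≈ -0.517; the vertex latitude is φ_max = arccos|n̂_z| ≈ 58.9°.
Check via Clairaut: cos φ_max = |cos φ₁| · sin C = cos(27.0°)·sin(35.5°) ≈ 0.517, again giving ≈ 58.9°.

≈ 59°N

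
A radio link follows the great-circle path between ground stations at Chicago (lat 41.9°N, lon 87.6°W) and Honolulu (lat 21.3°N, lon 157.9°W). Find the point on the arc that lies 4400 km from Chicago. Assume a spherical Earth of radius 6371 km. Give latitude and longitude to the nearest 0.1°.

From cos δ = sin φ₁ sin φ₂ + cos φ₁ cos φ₂ cos Δλ, the central angle is δ ≈ 1.074 rad (61.6°). The total great-circle distance is δ·R ≈ 1.074 × 6371 ≈ 6844 km, so the target fraction is f = 4400/6844 ≈ 0.643.
Interpolate at f ≈ 0.643 with slerp weights a = sin((1−f)δ)/sin δ ≈ 0.426, b = sin(fδ)/sin δ ≈ 0.725.
p = a·p₁ + b·p₂ ≈ (-0.612, -0.571, 0.547); φ = arcsin(p_z) ≈ 33.19°, λ = atan2(p_y, p_x) ≈ -137.01°.

≈ lat 33.2°N, lon 137.0°W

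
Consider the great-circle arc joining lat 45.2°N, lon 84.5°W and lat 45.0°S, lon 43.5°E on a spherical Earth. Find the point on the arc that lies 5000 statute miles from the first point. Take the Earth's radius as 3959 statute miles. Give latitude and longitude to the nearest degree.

≈ lat 0°N, lon 20°W

Write both endpoints as unit vectors p₁, p₂ with components (cos φ cos λ, cos φ sin λ, sin φ).
The central angle between the endpoints is δ = arccos(p₁·p₂) ≈ 2.512 rad (143.9°). The total great-circle distance is δ·R ≈ 2.512 × 3959 ≈ 9947 mi, so the target fraction is f = 5000/9947 ≈ 0.503.
Interpolate at f ≈ 0.503 with slerp weights a = sin((1−f)δ)/sin δ ≈ 1.612, b = sin(fδ)/sin δ ≈ 1.619.
p = a·p₁ + b·p₂ ≈ (0.939, -0.343, -0.001); φ = arcsin(p_z) ≈ -0.06°, λ = atan2(p_y, p_x) ≈ -20.04°.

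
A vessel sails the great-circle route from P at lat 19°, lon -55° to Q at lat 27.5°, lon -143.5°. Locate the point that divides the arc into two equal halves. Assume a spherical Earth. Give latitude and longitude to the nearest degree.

≈ lat 31°, lon -97°

Convert each endpoint to a unit vector on the sphere (x = cos φ cos λ, y = cos φ sin λ, z = sin φ).
The central angle between the endpoints is δ = arccos(p₁·p₂) ≈ 1.398 rad (80.1°).
Interpolate at f = 1/2 with slerp weights a = sin((1−f)δ)/sin δ ≈ 0.653, b = sin(fδ)/sin δ ≈ 0.653.
p = a·p₁ + b·p₂ ≈ (-0.111, -0.850, 0.514); φ = arcsin(p_z) ≈ 30.94°, λ = atan2(p_y, p_x) ≈ -97.47°.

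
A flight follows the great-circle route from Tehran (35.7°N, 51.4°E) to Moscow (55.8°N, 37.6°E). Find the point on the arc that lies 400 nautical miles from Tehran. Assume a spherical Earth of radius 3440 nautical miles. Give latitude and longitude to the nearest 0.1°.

Convert each endpoint to a unit vector on the sphere (x = cos φ cos λ, y = cos φ sin λ, z = sin φ).
The central angle between the endpoints is δ = arccos(p₁·p₂) ≈ 0.387 rad (22.2°). The total great-circle distance is δ·R ≈ 0.387 × 3440 ≈ 1332 nmi, so the target fraction is f = 400/1332 ≈ 0.300.
Interpolate at f ≈ 0.300 with slerp weights a = sin((1−f)δ)/sin δ ≈ 0.709, b = sin(fδ)/sin δ ≈ 0.307.
p = a·p₁ + b·p₂ ≈ (0.496, 0.555, 0.668); φ = arcsin(p_z) ≈ 41.89°, λ = atan2(p_y, p_x) ≈ 48.23°.

≈ 41.9°N, 48.2°E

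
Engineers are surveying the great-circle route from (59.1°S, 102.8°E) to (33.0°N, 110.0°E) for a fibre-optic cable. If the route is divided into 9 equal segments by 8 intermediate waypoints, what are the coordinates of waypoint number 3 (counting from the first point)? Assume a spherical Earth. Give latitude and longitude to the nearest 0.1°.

≈ (28.4°S, 106.3°E)

Write both endpoints as unit vectors p₁, p₂ with components (cos φ cos λ, cos φ sin λ, sin φ).
The central angle between the endpoints is δ = arccos(p₁·p₂) ≈ 1.611 rad (92.3°).
Interpolate at f = 3/9 with slerp weights a = sin((1−f)δ)/sin δ ≈ 0.880, b = sin(fδ)/sin δ ≈ 0.512.
p = a·p₁ + b·p₂ ≈ (-0.247, 0.844, -0.476); φ = arcsin(p_z) ≈ -28.43°, λ = atan2(p_y, p_x) ≈ 106.31°.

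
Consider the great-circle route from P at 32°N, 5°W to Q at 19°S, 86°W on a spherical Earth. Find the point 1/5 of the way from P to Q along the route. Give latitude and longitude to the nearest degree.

Write both endpoints as unit vectors p₁, p₂ with components (cos φ cos λ, cos φ sin λ, sin φ).
The central angle between the endpoints is δ = arccos(p₁·p₂) ≈ 1.618 rad (92.7°).
Interpolate at f = 1/5 with slerp weights a = sin((1−f)δ)/sin δ ≈ 0.963, b = sin(fδ)/sin δ ≈ 0.318.
p = a·p₁ + b·p₂ ≈ (0.835, -0.371, 0.407); φ = arcsin(p_z) ≈ 24.00°, λ = atan2(p_y, p_x) ≈ -23.99°.

≈ 24°N, 24°W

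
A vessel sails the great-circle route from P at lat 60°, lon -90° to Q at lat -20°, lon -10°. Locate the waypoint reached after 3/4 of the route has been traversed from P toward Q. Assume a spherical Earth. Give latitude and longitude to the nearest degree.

Write both endpoints as unit vectors p₁, p₂ with components (cos φ cos λ, cos φ sin λ, sin φ).
The central angle between the endpoints is δ = arccos(p₁·p₂) ≈ 1.787 rad (102.4°).
Interpolate at f = 3/4 with slerp weights a = sin((1−f)δ)/sin δ ≈ 0.442, b = sin(fδ)/sin δ ≈ 0.997.
p = a·p₁ + b·p₂ ≈ (0.922, -0.384, 0.042); φ = arcsin(p_z) ≈ 2.42°, λ = atan2(p_y, p_x) ≈ -22.59°.

≈ lat 2°, lon -23°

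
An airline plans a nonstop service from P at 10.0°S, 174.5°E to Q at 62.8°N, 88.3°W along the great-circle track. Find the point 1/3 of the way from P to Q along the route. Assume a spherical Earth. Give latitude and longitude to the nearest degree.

≈ 20°N, 169°W

Write both endpoints as unit vectors p₁, p₂ with components (cos φ cos λ, cos φ sin λ, sin φ).
The central angle between the endpoints is δ = arccos(p₁·p₂) ≈ 1.783 rad (102.2°).
Interpolate at f = 1/3 with slerp weights a = sin((1−f)δ)/sin δ ≈ 0.949, b = sin(fδ)/sin δ ≈ 0.573.
p = a·p₁ + b·p₂ ≈ (-0.923, -0.172, 0.345); φ = arcsin(p_z) ≈ 20.16°, λ = atan2(p_y, p_x) ≈ -169.43°.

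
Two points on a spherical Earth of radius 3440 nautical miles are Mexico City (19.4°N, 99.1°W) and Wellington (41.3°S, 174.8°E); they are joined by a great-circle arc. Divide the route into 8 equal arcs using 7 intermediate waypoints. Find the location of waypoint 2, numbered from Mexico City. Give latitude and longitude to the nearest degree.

≈ 2°N, 118°W

The haversine formula gives a central angle δ ≈ 1.743 rad (99.8°) between the endpoints.
Interpolate at f = 2/8 with slerp weights a = sin((1−f)δ)/sin δ ≈ 0.980, b = sin(fδ)/sin δ ≈ 0.428.
p = a·p₁ + b·p₂ ≈ (-0.467, -0.883, 0.043); φ = arcsin(p_z) ≈ 2.45°, λ = atan2(p_y, p_x) ≈ -117.84°.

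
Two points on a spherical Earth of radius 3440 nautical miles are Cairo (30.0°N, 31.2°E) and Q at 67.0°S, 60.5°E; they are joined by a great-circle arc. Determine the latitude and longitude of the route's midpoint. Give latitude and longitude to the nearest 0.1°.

Write both endpoints as unit vectors p₁, p₂ with components (cos φ cos λ, cos φ sin λ, sin φ).
The central angle between the endpoints is δ = arccos(p₁·p₂) ≈ 1.737 rad (99.5°).
Interpolate at f = 1/2 with slerp weights a = sin((1−f)δ)/sin δ ≈ 0.774, b = sin(fδ)/sin δ ≈ 0.774.
p = a·p₁ + b·p₂ ≈ (0.722, 0.610, -0.325); φ = arcsin(p_z) ≈ -18.99°, λ = atan2(p_y, p_x) ≈ 40.20°.

≈ 19.0°S, 40.2°E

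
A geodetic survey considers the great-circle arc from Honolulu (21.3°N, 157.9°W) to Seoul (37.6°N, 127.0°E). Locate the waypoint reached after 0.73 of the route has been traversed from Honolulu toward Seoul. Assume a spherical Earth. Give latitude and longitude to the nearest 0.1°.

Convert each endpoint to a unit vector on the sphere (x = cos φ cos λ, y = cos φ sin λ, z = sin φ).
The central angle between the endpoints is δ = arccos(p₁·p₂) ≈ 1.147 rad (65.7°).
Interpolate at f = 0.73 with slerp weights a = sin((1−f)δ)/sin δ ≈ 0.334, b = sin(fδ)/sin δ ≈ 0.815.
p = a·p₁ + b·p₂ ≈ (-0.677, 0.398, 0.619); φ = arcsin(p_z) ≈ 38.22°, λ = atan2(p_y, p_x) ≈ 149.53°.

≈ 38.2°N, 149.5°E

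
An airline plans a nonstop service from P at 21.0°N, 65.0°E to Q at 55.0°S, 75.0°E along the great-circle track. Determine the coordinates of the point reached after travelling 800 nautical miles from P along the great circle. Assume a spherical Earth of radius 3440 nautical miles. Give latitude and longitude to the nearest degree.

Convert each endpoint to a unit vector on the sphere (x = cos φ cos λ, y = cos φ sin λ, z = sin φ).
The central angle between the endpoints is δ = arccos(p₁·p₂) ≈ 1.335 rad (76.5°). The total great-circle distance is δ·R ≈ 1.335 × 3440 ≈ 4592 nmi, so the target fraction is f = 800/4592 ≈ 0.174.
Interpolate at f ≈ 0.174 with slerp weights a = sin((1−f)δ)/sin δ ≈ 0.918, b = sin(fδ)/sin δ ≈ 0.237.
p = a·p₁ + b·p₂ ≈ (0.397, 0.908, 0.135); φ = arcsin(p_z) ≈ 7.74°, λ = atan2(p_y, p_x) ≈ 66.37°.

≈ 8°N, 66°E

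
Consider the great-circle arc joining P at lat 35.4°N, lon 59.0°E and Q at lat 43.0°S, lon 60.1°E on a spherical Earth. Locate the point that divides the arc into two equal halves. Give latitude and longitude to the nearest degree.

The haversine formula gives a central angle δ ≈ 1.368 rad (78.4°) between the endpoints.
Interpolate at f = 1/2 with slerp weights a = sin((1−f)δ)/sin δ ≈ 0.645, b = sin(fδ)/sin δ ≈ 0.645.
p = a·p₁ + b·p₂ ≈ (0.506, 0.860, -0.066); φ = arcsin(p_z) ≈ -3.80°, λ = atan2(p_y, p_x) ≈ 59.52°.

≈ lat 4°S, lon 60°E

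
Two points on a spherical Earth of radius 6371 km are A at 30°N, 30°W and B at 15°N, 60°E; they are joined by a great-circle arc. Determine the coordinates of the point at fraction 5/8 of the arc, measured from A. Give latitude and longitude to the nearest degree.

Convert each endpoint to a unit vector on the sphere (x = cos φ cos λ, y = cos φ sin λ, z = sin φ).
The central angle between the endpoints is δ = arccos(p₁·p₂) ≈ 1.441 rad (82.6°).
Interpolate at f = 5/8 with slerp weights a = sin((1−f)δ)/sin δ ≈ 0.519, b = sin(fδ)/sin δ ≈ 0.790.
p = a·p₁ + b·p₂ ≈ (0.771, 0.436, 0.464); φ = arcsin(p_z) ≈ 27.64°, λ = atan2(p_y, p_x) ≈ 29.52°.

≈ 28°N, 30°E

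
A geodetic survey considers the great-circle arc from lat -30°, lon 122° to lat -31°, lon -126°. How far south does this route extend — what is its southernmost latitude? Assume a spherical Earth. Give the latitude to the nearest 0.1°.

≈ -46.5°

The great circle lies in the plane with unit normal n̂ = (p₁ × p₂)/|p₁ × p₂|.
Here n̂_z ≈ +0.688; the vertex latitude is φ_max = arccos|n̂_z| ≈ 46.5°.
Check via Clairaut: cos φ_max = |cos φ₁| · sin C = cos(30.0°)·sin(127.4°) ≈ 0.688, again giving ≈ 46.5°.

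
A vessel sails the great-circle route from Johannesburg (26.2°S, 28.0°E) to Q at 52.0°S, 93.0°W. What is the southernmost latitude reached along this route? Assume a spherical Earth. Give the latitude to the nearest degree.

The great circle lies in the plane with unit normal n̂ = (p₁ × p₂)/|p₁ × p₂|.
Here n̂_z ≈ -0.474; the vertex latitude is φ_max = arccos|n̂_z| ≈ 61.7°.
Check via Clairaut: cos φ_max = |cos φ₁| · sin C = cos(26.2°)·sin(148.1°) ≈ 0.474, again giving ≈ 61.7°.

≈ 62°S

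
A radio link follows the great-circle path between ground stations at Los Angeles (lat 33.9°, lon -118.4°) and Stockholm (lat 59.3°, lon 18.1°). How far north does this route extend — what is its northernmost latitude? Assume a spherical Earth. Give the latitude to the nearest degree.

The great circle lies in the plane with unit normal n̂ = (p₁ × p₂)/|p₁ × p₂|.
Here n̂_z ≈ +0.296; the vertex latitude is φ_max = arccos|n̂_z| ≈ 72.8°.

≈ 73°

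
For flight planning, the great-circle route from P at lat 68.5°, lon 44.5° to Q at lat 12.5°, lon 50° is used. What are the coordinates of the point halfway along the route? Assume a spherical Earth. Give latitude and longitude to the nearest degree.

≈ lat 41°, lon 48°

The haversine formula gives a central angle δ ≈ 0.979 rad (56.1°) between the endpoints.
Interpolate at f = 1/2 with slerp weights a = sin((1−f)δ)/sin δ ≈ 0.567, b = sin(fδ)/sin δ ≈ 0.567.
p = a·p₁ + b·p₂ ≈ (0.504, 0.569, 0.650); φ = arcsin(p_z) ≈ 40.53°, λ = atan2(p_y, p_x) ≈ 48.50°.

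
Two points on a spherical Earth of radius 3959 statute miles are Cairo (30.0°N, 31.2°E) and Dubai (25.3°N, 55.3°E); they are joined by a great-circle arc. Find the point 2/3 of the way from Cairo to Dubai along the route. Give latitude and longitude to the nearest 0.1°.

≈ 27.3°N, 47.5°E

Write both endpoints as unit vectors p₁, p₂ with components (cos φ cos λ, cos φ sin λ, sin φ).
The central angle between the endpoints is δ = arccos(p₁·p₂) ≈ 0.381 rad (21.8°).
Interpolate at f = 2/3 with slerp weights a = sin((1−f)δ)/sin δ ≈ 0.341, b = sin(fδ)/sin δ ≈ 0.676.
p = a·p₁ + b·p₂ ≈ (0.600, 0.655, 0.459); φ = arcsin(p_z) ≈ 27.33°, λ = atan2(p_y, p_x) ≈ 47.51°.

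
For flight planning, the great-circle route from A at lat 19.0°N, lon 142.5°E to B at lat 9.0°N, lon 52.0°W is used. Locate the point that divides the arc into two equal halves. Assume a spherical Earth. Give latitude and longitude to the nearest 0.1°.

≈ lat 62.8°N, lon 125.0°W

Convert each endpoint to a unit vector on the sphere (x = cos φ cos λ, y = cos φ sin λ, z = sin φ).
The central angle between the endpoints is δ = arccos(p₁·p₂) ≈ 2.593 rad (148.6°).
Interpolate at f = 1/2 with slerp weights a = sin((1−f)δ)/sin δ ≈ 1.846, b = sin(fδ)/sin δ ≈ 1.846.
p = a·p₁ + b·p₂ ≈ (-0.262, -0.374, 0.890); φ = arcsin(p_z) ≈ 62.82°, λ = atan2(p_y, p_x) ≈ -125.02°.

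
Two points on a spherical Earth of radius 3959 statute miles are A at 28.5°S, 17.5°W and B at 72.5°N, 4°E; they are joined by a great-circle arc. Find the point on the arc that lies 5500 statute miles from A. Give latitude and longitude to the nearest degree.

≈ 51°N, 7°W

Write both endpoints as unit vectors p₁, p₂ with components (cos φ cos λ, cos φ sin λ, sin φ).
The central angle between the endpoints is δ = arccos(p₁·p₂) ≈ 1.782 rad (102.1°). The total great-circle distance is δ·R ≈ 1.782 × 3959 ≈ 7053 mi, so the target fraction is f = 5500/7053 ≈ 0.780.
Interpolate at f ≈ 0.780 with slerp weights a = sin((1−f)δ)/sin δ ≈ 0.391, b = sin(fδ)/sin δ ≈ 1.006.
p = a·p₁ + b·p₂ ≈ (0.629, -0.082, 0.773); φ = arcsin(p_z) ≈ 50.60°, λ = atan2(p_y, p_x) ≈ -7.44°.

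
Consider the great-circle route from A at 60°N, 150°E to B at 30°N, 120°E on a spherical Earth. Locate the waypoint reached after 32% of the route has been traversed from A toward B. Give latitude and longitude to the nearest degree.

Write both endpoints as unit vectors p₁, p₂ with components (cos φ cos λ, cos φ sin λ, sin φ).
The central angle between the endpoints is δ = arccos(p₁·p₂) ≈ 0.630 rad (36.1°).
Interpolate at f = 0.32 with slerp weights a = sin((1−f)δ)/sin δ ≈ 0.705, b = sin(fδ)/sin δ ≈ 0.340.
p = a·p₁ + b·p₂ ≈ (-0.452, 0.431, 0.781); φ = arcsin(p_z) ≈ 51.31°, λ = atan2(p_y, p_x) ≈ 136.38°.

≈ 51°N, 136°E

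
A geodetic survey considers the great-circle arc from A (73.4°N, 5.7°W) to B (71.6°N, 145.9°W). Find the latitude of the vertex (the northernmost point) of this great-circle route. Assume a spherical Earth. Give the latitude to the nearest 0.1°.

≈ 83.9°N

The great circle lies in the plane with unit normal n̂ = (p₁ × p₂)/|p₁ × p₂|.
Here n̂_z ≈ -0.106; the vertex latitude is φ_max = arccos|n̂_z| ≈ 83.9°.
Check via Clairaut: cos φ_max = |cos φ₁| · sin C = cos(73.4°)·sin(21.9°) ≈ 0.106, again giving ≈ 83.9°.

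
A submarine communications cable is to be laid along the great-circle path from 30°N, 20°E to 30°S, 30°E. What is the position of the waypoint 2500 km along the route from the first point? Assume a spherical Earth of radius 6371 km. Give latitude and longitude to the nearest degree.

≈ 8°N, 24°E

Write both endpoints as unit vectors p₁, p₂ with components (cos φ cos λ, cos φ sin λ, sin φ).
The central angle between the endpoints is δ = arccos(p₁·p₂) ≈ 1.060 rad (60.8°). The total great-circle distance is δ·R ≈ 1.060 × 6371 ≈ 6755 km, so the target fraction is f = 2500/6755 ≈ 0.370.
Interpolate at f ≈ 0.370 with slerp weights a = sin((1−f)δ)/sin δ ≈ 0.710, b = sin(fδ)/sin δ ≈ 0.438.
p = a·p₁ + b·p₂ ≈ (0.906, 0.400, 0.136); φ = arcsin(p_z) ≈ 7.80°, λ = atan2(p_y, p_x) ≈ 23.81°.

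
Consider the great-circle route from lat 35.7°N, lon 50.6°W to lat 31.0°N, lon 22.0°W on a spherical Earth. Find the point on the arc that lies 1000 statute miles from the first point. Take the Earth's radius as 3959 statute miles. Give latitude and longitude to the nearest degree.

≈ lat 34°N, lon 33°W

The haversine formula gives a central angle δ ≈ 0.423 rad (24.3°) between the endpoints. The total great-circle distance is δ·R ≈ 0.423 × 3959 ≈ 1676 mi, so the target fraction is f = 1000/1676 ≈ 0.597.
Interpolate at f ≈ 0.597 with slerp weights a = sin((1−f)δ)/sin δ ≈ 0.414, b = sin(fδ)/sin δ ≈ 0.608.
p = a·p₁ + b·p₂ ≈ (0.697, -0.455, 0.555); φ = arcsin(p_z) ≈ 33.69°, λ = atan2(p_y, p_x) ≈ -33.14°.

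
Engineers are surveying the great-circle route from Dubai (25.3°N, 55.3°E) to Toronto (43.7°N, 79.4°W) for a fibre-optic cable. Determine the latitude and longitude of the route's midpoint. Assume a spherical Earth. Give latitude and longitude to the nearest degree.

Write both endpoints as unit vectors p₁, p₂ with components (cos φ cos λ, cos φ sin λ, sin φ).
The central angle between the endpoints is δ = arccos(p₁·p₂) ≈ 1.736 rad (99.5°).
Interpolate at f = 1/2 with slerp weights a = sin((1−f)δ)/sin δ ≈ 0.774, b = sin(fδ)/sin δ ≈ 0.774.
p = a·p₁ + b·p₂ ≈ (0.501, 0.025, 0.865); φ = arcsin(p_z) ≈ 59.89°, λ = atan2(p_y, p_x) ≈ 2.89°.

≈ 60°N, 3°E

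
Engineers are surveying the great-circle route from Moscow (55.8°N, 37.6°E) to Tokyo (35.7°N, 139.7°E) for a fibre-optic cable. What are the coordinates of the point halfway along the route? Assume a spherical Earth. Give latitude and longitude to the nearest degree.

The haversine formula gives a central angle δ ≈ 1.173 rad (67.2°) between the endpoints.
Interpolate at f = 1/2 with slerp weights a = sin((1−f)δ)/sin δ ≈ 0.600, b = sin(fδ)/sin δ ≈ 0.600.
p = a·p₁ + b·p₂ ≈ (-0.104, 0.521, 0.847); φ = arcsin(p_z) ≈ 57.88°, λ = atan2(p_y, p_x) ≈ 101.33°.

≈ 58°N, 101°E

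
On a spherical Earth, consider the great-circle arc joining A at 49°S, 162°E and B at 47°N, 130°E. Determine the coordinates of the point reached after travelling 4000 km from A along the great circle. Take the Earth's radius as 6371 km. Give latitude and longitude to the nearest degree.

≈ 15°S, 149°E

Convert each endpoint to a unit vector on the sphere (x = cos φ cos λ, y = cos φ sin λ, z = sin φ).
The central angle between the endpoints is δ = arccos(p₁·p₂) ≈ 1.744 rad (99.9°). The total great-circle distance is δ·R ≈ 1.744 × 6371 ≈ 11112 km, so the target fraction is f = 4000/11112 ≈ 0.360.
Interpolate at f ≈ 0.360 with slerp weights a = sin((1−f)δ)/sin δ ≈ 0.912, b = sin(fδ)/sin δ ≈ 0.596.
p = a·p₁ + b·p₂ ≈ (-0.831, 0.496, -0.252); φ = arcsin(p_z) ≈ -14.61°, λ = atan2(p_y, p_x) ≈ 149.13°.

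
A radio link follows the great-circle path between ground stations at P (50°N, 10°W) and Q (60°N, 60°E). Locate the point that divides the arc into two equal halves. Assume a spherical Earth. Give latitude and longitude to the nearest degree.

≈ (60°N, 20°E)

From cos δ = sin φ₁ sin φ₂ + cos φ₁ cos φ₂ cos Δλ, the central angle is δ ≈ 0.687 rad (39.3°).
Interpolate at f = 1/2 with slerp weights a = sin((1−f)δ)/sin δ ≈ 0.531, b = sin(fδ)/sin δ ≈ 0.531.
p = a·p₁ + b·p₂ ≈ (0.469, 0.171, 0.867); φ = arcsin(p_z) ≈ 60.07°, λ = atan2(p_y, p_x) ≈ 20.00°.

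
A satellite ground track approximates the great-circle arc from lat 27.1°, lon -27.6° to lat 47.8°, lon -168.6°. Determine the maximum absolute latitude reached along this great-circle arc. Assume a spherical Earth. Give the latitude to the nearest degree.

≈ 68°

The great circle lies in the plane with unit normal n̂ = (p₁ × p₂)/|p₁ × p₂|.
Here n̂_z ≈ -0.379; the vertex latitude is φ_max = arccos|n̂_z| ≈ 67.7°.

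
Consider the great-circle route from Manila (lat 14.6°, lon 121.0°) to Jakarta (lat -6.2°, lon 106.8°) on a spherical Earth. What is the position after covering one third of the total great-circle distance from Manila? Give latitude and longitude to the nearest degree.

≈ lat 8°, lon 116°

Write both endpoints as unit vectors p₁, p₂ with components (cos φ cos λ, cos φ sin λ, sin φ).
The central angle between the endpoints is δ = arccos(p₁·p₂) ≈ 0.438 rad (25.1°).
Interpolate at f = 1/3 with slerp weights a = sin((1−f)δ)/sin δ ≈ 0.679, b = sin(fδ)/sin δ ≈ 0.343.
p = a·p₁ + b·p₂ ≈ (-0.437, 0.889, 0.134); φ = arcsin(p_z) ≈ 7.70°, λ = atan2(p_y, p_x) ≈ 116.16°.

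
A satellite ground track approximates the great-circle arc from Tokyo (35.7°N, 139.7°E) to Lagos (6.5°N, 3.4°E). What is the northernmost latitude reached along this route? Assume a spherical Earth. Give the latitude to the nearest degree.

≈ 49°N

The great circle lies in the plane with unit normal n̂ = (p₁ × p₂)/|p₁ × p₂|.
Here n̂_z ≈ -0.651; the vertex latitude is φ_max = arccos|n̂_z| ≈ 49.4°.
Check via Clairaut: cos φ_max = |cos φ₁| · sin C = cos(35.7°)·sin(53.3°) ≈ 0.651, again giving ≈ 49.4°.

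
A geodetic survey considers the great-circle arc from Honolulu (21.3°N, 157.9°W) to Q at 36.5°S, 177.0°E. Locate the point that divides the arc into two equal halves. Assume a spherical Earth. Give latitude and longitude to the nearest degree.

≈ 8°S, 170°W

Write both endpoints as unit vectors p₁, p₂ with components (cos φ cos λ, cos φ sin λ, sin φ).
The central angle between the endpoints is δ = arccos(p₁·p₂) ≈ 1.090 rad (62.5°).
Interpolate at f = 1/2 with slerp weights a = sin((1−f)δ)/sin δ ≈ 0.585, b = sin(fδ)/sin δ ≈ 0.585.
p = a·p₁ + b·p₂ ≈ (-0.974, -0.180, -0.135); φ = arcsin(p_z) ≈ -7.78°, λ = atan2(p_y, p_x) ≈ -169.51°.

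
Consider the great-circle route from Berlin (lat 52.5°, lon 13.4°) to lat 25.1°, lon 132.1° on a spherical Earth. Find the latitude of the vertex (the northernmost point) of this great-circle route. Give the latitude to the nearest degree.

The great circle lies in the plane with unit normal n̂ = (p₁ × p₂)/|p₁ × p₂|.
Here n̂_z ≈ +0.485; the vertex latitude is φ_max = arccos|n̂_z| ≈ 61.0°.

≈ 61°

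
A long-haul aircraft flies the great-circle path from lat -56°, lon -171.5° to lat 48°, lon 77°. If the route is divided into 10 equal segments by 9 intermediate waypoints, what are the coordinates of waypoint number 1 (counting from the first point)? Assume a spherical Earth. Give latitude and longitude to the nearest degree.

≈ lat -50°, lon 168°

Convert each endpoint to a unit vector on the sphere (x = cos φ cos λ, y = cos φ sin λ, z = sin φ).
The central angle between the endpoints is δ = arccos(p₁·p₂) ≈ 2.424 rad (138.9°).
Interpolate at f = 1/10 with slerp weights a = sin((1−f)δ)/sin δ ≈ 1.246, b = sin(fδ)/sin δ ≈ 0.365.
p = a·p₁ + b·p₂ ≈ (-0.634, 0.135, -0.761); φ = arcsin(p_z) ≈ -49.60°, λ = atan2(p_y, p_x) ≈ 167.98°.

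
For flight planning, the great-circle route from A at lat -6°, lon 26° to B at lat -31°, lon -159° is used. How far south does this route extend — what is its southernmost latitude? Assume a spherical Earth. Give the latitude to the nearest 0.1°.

≈ -83.0°

The great circle lies in the plane with unit normal n̂ = (p₁ × p₂)/|p₁ × p₂|.
Here n̂_z ≈ +0.123; the vertex latitude is φ_max = arccos|n̂_z| ≈ 83.0°.
Check via Clairaut: cos φ_max = |cos φ₁| · sin C = cos(6.0°)·sin(172.9°) ≈ 0.123, again giving ≈ 83.0°.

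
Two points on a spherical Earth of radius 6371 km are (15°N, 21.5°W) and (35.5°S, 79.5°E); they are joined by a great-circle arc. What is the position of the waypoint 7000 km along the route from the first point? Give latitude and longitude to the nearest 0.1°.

From cos δ = sin φ₁ sin φ₂ + cos φ₁ cos φ₂ cos Δλ, the central angle is δ ≈ 1.876 rad (107.5°). The total great-circle distance is δ·R ≈ 1.876 × 6371 ≈ 11951 km, so the target fraction is f = 7000/11951 ≈ 0.586.
Interpolate at f ≈ 0.586 with slerp weights a = sin((1−f)δ)/sin δ ≈ 0.735, b = sin(fδ)/sin δ ≈ 0.934.
p = a·p₁ + b·p₂ ≈ (0.799, 0.487, -0.352); φ = arcsin(p_z) ≈ -20.61°, λ = atan2(p_y, p_x) ≈ 31.36°.

≈ (20.6°S, 31.4°E)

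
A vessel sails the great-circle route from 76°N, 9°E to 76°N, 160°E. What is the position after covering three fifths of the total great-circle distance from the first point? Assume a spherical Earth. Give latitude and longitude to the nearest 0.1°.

Write both endpoints as unit vectors p₁, p₂ with components (cos φ cos λ, cos φ sin λ, sin φ).
The central angle between the endpoints is δ = arccos(p₁·p₂) ≈ 0.473 rad (27.1°).
Interpolate at f = 3/5 with slerp weights a = sin((1−f)δ)/sin δ ≈ 0.413, b = sin(fδ)/sin δ ≈ 0.615.
p = a·p₁ + b·p₂ ≈ (-0.041, 0.066, 0.997); φ = arcsin(p_z) ≈ 85.52°, λ = atan2(p_y, p_x) ≈ 121.71°.

≈ 85.5°N, 121.7°E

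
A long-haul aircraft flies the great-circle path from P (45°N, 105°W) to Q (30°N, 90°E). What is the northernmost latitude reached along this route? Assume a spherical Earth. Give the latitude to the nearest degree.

≈ 81°N

The great circle lies in the plane with unit normal n̂ = (p₁ × p₂)/|p₁ × p₂|.
Here n̂_z ≈ -0.163; the vertex latitude is φ_max = arccos|n̂_z| ≈ 80.6°.
Check via Clairaut: cos φ_max = |cos φ₁| · sin C = cos(45.0°)·sin(13.3°) ≈ 0.163, again giving ≈ 80.6°.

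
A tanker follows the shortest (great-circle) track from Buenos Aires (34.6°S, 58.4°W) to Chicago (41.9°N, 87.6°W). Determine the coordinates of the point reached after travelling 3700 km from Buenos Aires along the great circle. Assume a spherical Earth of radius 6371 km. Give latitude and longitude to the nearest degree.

≈ (3°S, 70°W)

Convert each endpoint to a unit vector on the sphere (x = cos φ cos λ, y = cos φ sin λ, z = sin φ).
The central angle between the endpoints is δ = arccos(p₁·p₂) ≈ 1.415 rad (81.0°). The total great-circle distance is δ·R ≈ 1.415 × 6371 ≈ 9012 km, so the target fraction is f = 3700/9012 ≈ 0.411.
Interpolate at f ≈ 0.411 with slerp weights a = sin((1−f)δ)/sin δ ≈ 0.750, b = sin(fδ)/sin δ ≈ 0.555.
p = a·p₁ + b·p₂ ≈ (0.341, -0.939, -0.055); φ = arcsin(p_z) ≈ -3.14°, λ = atan2(p_y, p_x) ≈ -70.05°.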